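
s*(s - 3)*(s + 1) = s^3 - 2*s^2 - 3*s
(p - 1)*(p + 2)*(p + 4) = p^3 + 5*p^2 + 2*p - 8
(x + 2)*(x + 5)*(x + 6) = x^3 + 13*x^2 + 52*x + 60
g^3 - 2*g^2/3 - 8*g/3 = g*(g - 2)*(g + 4/3)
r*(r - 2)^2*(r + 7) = r^4 + 3*r^3 - 24*r^2 + 28*r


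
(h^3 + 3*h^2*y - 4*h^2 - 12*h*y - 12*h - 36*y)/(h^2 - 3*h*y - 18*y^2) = (-h^2 + 4*h + 12)/(-h + 6*y)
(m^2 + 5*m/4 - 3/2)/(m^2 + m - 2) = (m - 3/4)/(m - 1)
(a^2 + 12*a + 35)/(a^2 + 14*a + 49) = (a + 5)/(a + 7)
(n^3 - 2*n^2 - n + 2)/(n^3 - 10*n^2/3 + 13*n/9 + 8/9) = 9*(n^2 - n - 2)/(9*n^2 - 21*n - 8)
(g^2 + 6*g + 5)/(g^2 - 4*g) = (g^2 + 6*g + 5)/(g*(g - 4))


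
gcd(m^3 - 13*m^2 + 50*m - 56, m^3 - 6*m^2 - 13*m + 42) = m^2 - 9*m + 14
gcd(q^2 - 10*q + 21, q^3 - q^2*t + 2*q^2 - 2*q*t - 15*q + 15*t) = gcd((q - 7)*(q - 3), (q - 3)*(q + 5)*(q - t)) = q - 3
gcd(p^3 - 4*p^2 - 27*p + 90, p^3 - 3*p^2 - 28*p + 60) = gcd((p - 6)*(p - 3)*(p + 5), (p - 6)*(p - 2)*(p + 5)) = p^2 - p - 30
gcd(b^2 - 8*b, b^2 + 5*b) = b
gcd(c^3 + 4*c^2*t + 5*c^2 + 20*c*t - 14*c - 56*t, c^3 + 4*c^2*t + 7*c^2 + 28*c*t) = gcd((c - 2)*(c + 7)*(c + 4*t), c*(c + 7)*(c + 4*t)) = c^2 + 4*c*t + 7*c + 28*t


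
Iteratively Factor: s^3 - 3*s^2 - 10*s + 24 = (s - 4)*(s^2 + s - 6) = (s - 4)*(s + 3)*(s - 2)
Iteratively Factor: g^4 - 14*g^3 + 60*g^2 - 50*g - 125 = (g + 1)*(g^3 - 15*g^2 + 75*g - 125) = (g - 5)*(g + 1)*(g^2 - 10*g + 25) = (g - 5)^2*(g + 1)*(g - 5)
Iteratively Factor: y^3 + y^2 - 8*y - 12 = (y + 2)*(y^2 - y - 6) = (y + 2)^2*(y - 3)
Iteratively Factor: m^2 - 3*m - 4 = (m + 1)*(m - 4)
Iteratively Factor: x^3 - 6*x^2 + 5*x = (x - 1)*(x^2 - 5*x) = x*(x - 1)*(x - 5)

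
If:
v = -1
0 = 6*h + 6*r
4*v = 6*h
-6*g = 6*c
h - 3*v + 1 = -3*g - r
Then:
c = 4/3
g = -4/3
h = -2/3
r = 2/3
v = -1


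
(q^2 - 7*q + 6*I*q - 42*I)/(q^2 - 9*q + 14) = (q + 6*I)/(q - 2)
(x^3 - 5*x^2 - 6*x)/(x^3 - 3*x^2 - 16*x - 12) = x/(x + 2)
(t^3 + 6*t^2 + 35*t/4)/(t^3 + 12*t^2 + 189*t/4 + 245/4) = t*(2*t + 5)/(2*t^2 + 17*t + 35)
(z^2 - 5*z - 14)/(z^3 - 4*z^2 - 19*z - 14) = 1/(z + 1)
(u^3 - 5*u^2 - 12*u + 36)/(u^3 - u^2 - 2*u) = (u^2 - 3*u - 18)/(u*(u + 1))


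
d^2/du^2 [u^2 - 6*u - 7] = 2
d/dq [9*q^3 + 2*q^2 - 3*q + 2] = 27*q^2 + 4*q - 3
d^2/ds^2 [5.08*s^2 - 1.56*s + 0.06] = 10.1600000000000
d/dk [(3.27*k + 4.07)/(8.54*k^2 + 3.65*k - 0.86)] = (27.9258*k^2 + 11.9355*k - (3.27*k + 4.07)*(17.08*k + 3.65) - 2.8122)/(8.54*k^2 + 3.65*k - 0.86)^2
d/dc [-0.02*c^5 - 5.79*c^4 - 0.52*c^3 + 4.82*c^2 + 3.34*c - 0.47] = -0.1*c^4 - 23.16*c^3 - 1.56*c^2 + 9.64*c + 3.34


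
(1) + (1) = 2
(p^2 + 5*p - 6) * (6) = 6*p^2 + 30*p - 36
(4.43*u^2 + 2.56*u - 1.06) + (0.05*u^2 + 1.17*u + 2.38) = 4.48*u^2 + 3.73*u + 1.32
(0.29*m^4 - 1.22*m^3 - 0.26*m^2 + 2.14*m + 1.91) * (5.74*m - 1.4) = 1.6646*m^5 - 7.4088*m^4 + 0.2156*m^3 + 12.6476*m^2 + 7.9674*m - 2.674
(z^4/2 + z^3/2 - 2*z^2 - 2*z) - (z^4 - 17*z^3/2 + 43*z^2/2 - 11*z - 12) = -z^4/2 + 9*z^3 - 47*z^2/2 + 9*z + 12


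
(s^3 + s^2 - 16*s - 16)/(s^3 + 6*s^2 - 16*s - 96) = (s + 1)/(s + 6)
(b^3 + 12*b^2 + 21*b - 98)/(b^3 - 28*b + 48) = (b^2 + 14*b + 49)/(b^2 + 2*b - 24)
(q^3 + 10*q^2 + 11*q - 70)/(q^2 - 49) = (q^2 + 3*q - 10)/(q - 7)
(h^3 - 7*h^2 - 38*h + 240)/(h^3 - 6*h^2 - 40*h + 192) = (h - 5)/(h - 4)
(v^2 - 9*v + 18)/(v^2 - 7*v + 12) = (v - 6)/(v - 4)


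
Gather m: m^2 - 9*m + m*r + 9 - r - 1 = m^2 + m*(r - 9) - r + 8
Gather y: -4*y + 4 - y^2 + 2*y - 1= -y^2 - 2*y + 3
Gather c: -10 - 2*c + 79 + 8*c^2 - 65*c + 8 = 8*c^2 - 67*c + 77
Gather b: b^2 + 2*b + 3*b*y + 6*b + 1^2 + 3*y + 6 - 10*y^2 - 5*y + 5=b^2 + b*(3*y + 8) - 10*y^2 - 2*y + 12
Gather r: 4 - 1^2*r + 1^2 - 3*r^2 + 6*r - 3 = -3*r^2 + 5*r + 2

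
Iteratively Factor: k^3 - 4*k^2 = (k)*(k^2 - 4*k) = k^2*(k - 4)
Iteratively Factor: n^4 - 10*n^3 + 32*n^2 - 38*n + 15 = (n - 5)*(n^3 - 5*n^2 + 7*n - 3) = (n - 5)*(n - 3)*(n^2 - 2*n + 1) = (n - 5)*(n - 3)*(n - 1)*(n - 1)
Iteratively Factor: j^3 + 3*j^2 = (j)*(j^2 + 3*j) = j*(j + 3)*(j)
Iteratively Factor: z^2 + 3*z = (z)*(z + 3)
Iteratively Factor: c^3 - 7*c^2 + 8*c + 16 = (c - 4)*(c^2 - 3*c - 4) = (c - 4)^2*(c + 1)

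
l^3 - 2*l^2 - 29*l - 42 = (l - 7)*(l + 2)*(l + 3)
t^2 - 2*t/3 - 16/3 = (t - 8/3)*(t + 2)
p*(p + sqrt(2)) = p^2 + sqrt(2)*p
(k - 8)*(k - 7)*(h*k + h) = h*k^3 - 14*h*k^2 + 41*h*k + 56*h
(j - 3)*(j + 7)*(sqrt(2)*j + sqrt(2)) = sqrt(2)*j^3 + 5*sqrt(2)*j^2 - 17*sqrt(2)*j - 21*sqrt(2)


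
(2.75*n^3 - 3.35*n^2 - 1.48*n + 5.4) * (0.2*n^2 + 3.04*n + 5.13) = 0.55*n^5 + 7.69*n^4 + 3.6275*n^3 - 20.6047*n^2 + 8.8236*n + 27.702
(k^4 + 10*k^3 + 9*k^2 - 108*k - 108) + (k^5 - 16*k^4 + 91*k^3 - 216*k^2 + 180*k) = k^5 - 15*k^4 + 101*k^3 - 207*k^2 + 72*k - 108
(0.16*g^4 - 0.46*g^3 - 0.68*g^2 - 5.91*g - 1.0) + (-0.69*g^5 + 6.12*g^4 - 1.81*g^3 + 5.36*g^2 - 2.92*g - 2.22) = -0.69*g^5 + 6.28*g^4 - 2.27*g^3 + 4.68*g^2 - 8.83*g - 3.22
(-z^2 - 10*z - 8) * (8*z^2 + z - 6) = -8*z^4 - 81*z^3 - 68*z^2 + 52*z + 48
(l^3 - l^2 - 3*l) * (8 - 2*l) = -2*l^4 + 10*l^3 - 2*l^2 - 24*l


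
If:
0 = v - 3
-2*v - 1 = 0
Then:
No Solution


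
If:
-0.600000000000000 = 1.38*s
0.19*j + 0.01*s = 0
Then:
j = 0.02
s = -0.43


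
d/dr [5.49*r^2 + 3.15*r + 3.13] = 10.98*r + 3.15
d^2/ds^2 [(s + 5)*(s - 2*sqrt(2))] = 2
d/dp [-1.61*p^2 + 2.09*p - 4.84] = 2.09 - 3.22*p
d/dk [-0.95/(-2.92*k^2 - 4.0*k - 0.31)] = (-5.548*k - 3.8)/(2.92*k^2 + 4.0*k + 0.31)^2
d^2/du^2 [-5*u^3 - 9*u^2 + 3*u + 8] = -30*u - 18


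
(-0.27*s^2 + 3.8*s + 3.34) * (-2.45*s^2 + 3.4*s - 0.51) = 0.6615*s^4 - 10.228*s^3 + 4.8747*s^2 + 9.418*s - 1.7034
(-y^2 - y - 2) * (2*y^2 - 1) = -2*y^4 - 2*y^3 - 3*y^2 + y + 2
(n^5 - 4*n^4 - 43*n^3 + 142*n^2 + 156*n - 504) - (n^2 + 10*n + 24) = n^5 - 4*n^4 - 43*n^3 + 141*n^2 + 146*n - 528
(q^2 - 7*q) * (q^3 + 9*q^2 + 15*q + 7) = q^5 + 2*q^4 - 48*q^3 - 98*q^2 - 49*q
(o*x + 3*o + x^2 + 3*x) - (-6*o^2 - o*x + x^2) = 6*o^2 + 2*o*x + 3*o + 3*x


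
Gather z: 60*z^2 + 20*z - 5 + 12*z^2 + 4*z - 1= 72*z^2 + 24*z - 6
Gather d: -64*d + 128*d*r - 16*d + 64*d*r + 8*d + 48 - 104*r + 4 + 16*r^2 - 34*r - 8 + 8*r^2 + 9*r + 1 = d*(192*r - 72) + 24*r^2 - 129*r + 45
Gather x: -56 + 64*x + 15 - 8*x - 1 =56*x - 42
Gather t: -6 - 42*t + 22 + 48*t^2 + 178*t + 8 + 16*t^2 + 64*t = 64*t^2 + 200*t + 24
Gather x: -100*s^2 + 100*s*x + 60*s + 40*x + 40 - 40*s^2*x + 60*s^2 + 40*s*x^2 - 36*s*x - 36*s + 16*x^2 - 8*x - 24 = -40*s^2 + 24*s + x^2*(40*s + 16) + x*(-40*s^2 + 64*s + 32) + 16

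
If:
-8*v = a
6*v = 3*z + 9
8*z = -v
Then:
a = -192/17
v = 24/17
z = -3/17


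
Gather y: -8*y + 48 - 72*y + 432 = 480 - 80*y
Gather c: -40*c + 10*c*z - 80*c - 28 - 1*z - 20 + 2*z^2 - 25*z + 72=c*(10*z - 120) + 2*z^2 - 26*z + 24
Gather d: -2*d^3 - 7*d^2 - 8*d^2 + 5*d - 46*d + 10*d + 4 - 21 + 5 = -2*d^3 - 15*d^2 - 31*d - 12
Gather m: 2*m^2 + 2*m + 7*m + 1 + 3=2*m^2 + 9*m + 4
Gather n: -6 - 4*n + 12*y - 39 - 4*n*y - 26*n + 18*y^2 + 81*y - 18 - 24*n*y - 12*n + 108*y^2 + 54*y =n*(-28*y - 42) + 126*y^2 + 147*y - 63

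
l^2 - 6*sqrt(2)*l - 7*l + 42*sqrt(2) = (l - 7)*(l - 6*sqrt(2))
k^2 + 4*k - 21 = (k - 3)*(k + 7)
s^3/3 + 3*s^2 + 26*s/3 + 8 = (s/3 + 1)*(s + 2)*(s + 4)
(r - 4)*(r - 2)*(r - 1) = r^3 - 7*r^2 + 14*r - 8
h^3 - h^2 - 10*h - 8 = (h - 4)*(h + 1)*(h + 2)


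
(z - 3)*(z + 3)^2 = z^3 + 3*z^2 - 9*z - 27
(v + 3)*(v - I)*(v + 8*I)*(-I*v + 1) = -I*v^4 + 8*v^3 - 3*I*v^3 + 24*v^2 - I*v^2 + 8*v - 3*I*v + 24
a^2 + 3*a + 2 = (a + 1)*(a + 2)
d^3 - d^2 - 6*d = d*(d - 3)*(d + 2)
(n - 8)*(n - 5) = n^2 - 13*n + 40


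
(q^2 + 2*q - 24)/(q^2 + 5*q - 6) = (q - 4)/(q - 1)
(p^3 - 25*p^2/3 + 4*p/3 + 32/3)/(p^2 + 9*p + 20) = (3*p^3 - 25*p^2 + 4*p + 32)/(3*(p^2 + 9*p + 20))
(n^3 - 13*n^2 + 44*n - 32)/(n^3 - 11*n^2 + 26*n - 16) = (n - 4)/(n - 2)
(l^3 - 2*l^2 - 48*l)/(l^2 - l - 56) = l*(l + 6)/(l + 7)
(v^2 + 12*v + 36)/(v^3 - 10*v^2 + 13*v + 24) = (v^2 + 12*v + 36)/(v^3 - 10*v^2 + 13*v + 24)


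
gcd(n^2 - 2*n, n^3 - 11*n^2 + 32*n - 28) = n - 2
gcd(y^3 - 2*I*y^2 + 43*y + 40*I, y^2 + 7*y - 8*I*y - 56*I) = y - 8*I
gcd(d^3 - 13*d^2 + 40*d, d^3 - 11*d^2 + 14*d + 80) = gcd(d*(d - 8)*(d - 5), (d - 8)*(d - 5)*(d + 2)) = d^2 - 13*d + 40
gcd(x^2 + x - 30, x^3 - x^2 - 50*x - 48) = x + 6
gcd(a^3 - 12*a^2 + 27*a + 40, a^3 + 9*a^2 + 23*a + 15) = a + 1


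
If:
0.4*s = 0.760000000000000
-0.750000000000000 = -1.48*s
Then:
No Solution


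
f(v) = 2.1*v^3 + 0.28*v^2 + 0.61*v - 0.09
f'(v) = 6.3*v^2 + 0.56*v + 0.61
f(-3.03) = -57.79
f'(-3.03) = 56.75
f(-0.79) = -1.43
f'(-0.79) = 4.10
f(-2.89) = -50.20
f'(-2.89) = 51.61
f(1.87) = 15.76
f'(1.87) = 23.69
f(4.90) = 256.68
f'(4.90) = 154.62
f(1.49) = 8.39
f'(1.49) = 15.43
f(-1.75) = -11.55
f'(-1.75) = 18.92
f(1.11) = 3.80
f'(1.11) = 8.99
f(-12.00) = -3595.89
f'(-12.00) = 901.09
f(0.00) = -0.09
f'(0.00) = 0.61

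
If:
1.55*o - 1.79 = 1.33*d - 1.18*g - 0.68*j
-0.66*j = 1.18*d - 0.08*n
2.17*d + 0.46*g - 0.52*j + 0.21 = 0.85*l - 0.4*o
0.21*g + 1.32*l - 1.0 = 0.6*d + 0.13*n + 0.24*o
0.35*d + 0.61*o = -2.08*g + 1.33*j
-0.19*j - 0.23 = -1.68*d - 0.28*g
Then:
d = 0.24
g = -0.78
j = -0.22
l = 1.54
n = 1.79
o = 2.05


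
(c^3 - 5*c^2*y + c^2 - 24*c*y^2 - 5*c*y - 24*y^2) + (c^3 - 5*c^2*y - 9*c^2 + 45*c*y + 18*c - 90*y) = 2*c^3 - 10*c^2*y - 8*c^2 - 24*c*y^2 + 40*c*y + 18*c - 24*y^2 - 90*y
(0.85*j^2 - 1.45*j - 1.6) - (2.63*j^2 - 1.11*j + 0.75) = -1.78*j^2 - 0.34*j - 2.35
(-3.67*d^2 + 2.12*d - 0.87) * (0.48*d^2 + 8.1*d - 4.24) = -1.7616*d^4 - 28.7094*d^3 + 32.3152*d^2 - 16.0358*d + 3.6888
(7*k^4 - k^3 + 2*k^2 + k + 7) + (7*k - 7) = 7*k^4 - k^3 + 2*k^2 + 8*k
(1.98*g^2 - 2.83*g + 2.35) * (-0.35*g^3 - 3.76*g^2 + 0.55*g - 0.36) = -0.693*g^5 - 6.4543*g^4 + 10.9073*g^3 - 11.1053*g^2 + 2.3113*g - 0.846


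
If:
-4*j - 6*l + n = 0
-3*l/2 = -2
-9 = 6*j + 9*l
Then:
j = -7/2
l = 4/3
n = -6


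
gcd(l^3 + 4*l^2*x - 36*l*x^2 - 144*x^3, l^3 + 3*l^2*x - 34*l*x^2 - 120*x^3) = -l^2 + 2*l*x + 24*x^2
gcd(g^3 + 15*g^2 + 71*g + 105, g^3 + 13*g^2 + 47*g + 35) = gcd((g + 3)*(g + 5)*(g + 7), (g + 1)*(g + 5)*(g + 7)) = g^2 + 12*g + 35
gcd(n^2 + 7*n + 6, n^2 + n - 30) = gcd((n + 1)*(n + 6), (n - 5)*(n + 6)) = n + 6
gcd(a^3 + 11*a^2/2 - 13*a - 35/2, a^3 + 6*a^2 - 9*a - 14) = a^2 + 8*a + 7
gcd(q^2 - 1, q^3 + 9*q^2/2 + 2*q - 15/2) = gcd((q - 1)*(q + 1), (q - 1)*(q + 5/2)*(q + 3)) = q - 1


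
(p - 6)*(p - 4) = p^2 - 10*p + 24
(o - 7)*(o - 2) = o^2 - 9*o + 14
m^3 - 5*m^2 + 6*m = m*(m - 3)*(m - 2)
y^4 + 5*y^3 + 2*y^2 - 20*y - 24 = (y - 2)*(y + 2)^2*(y + 3)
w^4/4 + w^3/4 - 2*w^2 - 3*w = w*(w/4 + 1/2)*(w - 3)*(w + 2)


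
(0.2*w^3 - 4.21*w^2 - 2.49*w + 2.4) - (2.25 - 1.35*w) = 0.2*w^3 - 4.21*w^2 - 1.14*w + 0.15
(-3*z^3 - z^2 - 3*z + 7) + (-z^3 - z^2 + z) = -4*z^3 - 2*z^2 - 2*z + 7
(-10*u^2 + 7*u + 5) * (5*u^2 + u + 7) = -50*u^4 + 25*u^3 - 38*u^2 + 54*u + 35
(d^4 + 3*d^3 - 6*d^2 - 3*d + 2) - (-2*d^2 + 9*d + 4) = d^4 + 3*d^3 - 4*d^2 - 12*d - 2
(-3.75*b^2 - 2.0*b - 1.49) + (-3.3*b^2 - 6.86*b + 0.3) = -7.05*b^2 - 8.86*b - 1.19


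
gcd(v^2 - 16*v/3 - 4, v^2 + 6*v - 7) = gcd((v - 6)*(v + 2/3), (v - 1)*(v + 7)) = 1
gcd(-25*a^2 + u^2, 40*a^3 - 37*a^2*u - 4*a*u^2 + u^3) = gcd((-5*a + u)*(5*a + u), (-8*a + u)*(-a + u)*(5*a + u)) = 5*a + u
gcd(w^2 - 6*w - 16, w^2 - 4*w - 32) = w - 8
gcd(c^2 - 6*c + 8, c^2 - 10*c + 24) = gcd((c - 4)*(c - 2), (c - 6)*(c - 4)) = c - 4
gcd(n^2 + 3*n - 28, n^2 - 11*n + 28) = n - 4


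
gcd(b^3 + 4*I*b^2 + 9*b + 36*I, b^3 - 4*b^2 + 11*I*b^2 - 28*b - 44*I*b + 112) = b + 4*I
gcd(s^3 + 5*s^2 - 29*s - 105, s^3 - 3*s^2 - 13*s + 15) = s^2 - 2*s - 15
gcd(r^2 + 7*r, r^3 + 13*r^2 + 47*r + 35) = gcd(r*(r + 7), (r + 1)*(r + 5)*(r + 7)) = r + 7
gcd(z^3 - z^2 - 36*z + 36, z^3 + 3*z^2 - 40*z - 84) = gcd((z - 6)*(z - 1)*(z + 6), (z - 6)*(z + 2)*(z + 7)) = z - 6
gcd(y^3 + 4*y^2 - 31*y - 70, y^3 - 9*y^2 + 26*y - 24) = 1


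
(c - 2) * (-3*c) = -3*c^2 + 6*c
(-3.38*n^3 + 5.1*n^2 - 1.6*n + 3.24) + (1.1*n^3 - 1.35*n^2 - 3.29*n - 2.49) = -2.28*n^3 + 3.75*n^2 - 4.89*n + 0.75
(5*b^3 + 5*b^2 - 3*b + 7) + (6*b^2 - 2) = 5*b^3 + 11*b^2 - 3*b + 5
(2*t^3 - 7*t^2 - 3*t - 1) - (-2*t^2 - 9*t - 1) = 2*t^3 - 5*t^2 + 6*t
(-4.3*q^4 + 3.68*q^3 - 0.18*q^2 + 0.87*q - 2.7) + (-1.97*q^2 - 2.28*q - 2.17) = -4.3*q^4 + 3.68*q^3 - 2.15*q^2 - 1.41*q - 4.87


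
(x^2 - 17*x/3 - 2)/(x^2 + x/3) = (x - 6)/x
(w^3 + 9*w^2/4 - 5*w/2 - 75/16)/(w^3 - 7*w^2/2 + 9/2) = (8*w^2 + 30*w + 25)/(8*(w^2 - 2*w - 3))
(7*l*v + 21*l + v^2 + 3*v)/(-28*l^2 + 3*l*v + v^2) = (v + 3)/(-4*l + v)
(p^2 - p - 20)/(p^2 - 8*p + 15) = (p + 4)/(p - 3)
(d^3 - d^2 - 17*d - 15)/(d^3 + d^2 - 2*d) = (d^3 - d^2 - 17*d - 15)/(d*(d^2 + d - 2))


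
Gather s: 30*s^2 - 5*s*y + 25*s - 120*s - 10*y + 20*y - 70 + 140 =30*s^2 + s*(-5*y - 95) + 10*y + 70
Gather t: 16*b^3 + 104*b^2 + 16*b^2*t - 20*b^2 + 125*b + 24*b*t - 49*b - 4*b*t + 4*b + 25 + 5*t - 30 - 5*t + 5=16*b^3 + 84*b^2 + 80*b + t*(16*b^2 + 20*b)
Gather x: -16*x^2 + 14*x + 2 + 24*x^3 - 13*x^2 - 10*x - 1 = 24*x^3 - 29*x^2 + 4*x + 1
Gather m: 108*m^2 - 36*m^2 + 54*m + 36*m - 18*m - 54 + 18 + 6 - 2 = 72*m^2 + 72*m - 32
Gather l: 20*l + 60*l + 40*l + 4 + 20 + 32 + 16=120*l + 72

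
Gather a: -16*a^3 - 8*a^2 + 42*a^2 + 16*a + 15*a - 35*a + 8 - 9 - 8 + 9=-16*a^3 + 34*a^2 - 4*a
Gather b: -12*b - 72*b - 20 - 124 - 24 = -84*b - 168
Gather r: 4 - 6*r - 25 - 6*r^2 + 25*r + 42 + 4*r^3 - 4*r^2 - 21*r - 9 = 4*r^3 - 10*r^2 - 2*r + 12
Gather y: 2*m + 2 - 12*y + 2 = 2*m - 12*y + 4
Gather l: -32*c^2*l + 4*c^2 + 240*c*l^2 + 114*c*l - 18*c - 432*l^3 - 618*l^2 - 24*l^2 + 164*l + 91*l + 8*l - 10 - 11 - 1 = 4*c^2 - 18*c - 432*l^3 + l^2*(240*c - 642) + l*(-32*c^2 + 114*c + 263) - 22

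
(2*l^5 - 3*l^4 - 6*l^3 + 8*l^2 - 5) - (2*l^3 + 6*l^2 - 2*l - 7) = 2*l^5 - 3*l^4 - 8*l^3 + 2*l^2 + 2*l + 2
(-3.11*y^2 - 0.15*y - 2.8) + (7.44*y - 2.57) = -3.11*y^2 + 7.29*y - 5.37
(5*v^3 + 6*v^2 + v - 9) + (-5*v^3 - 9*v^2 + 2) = -3*v^2 + v - 7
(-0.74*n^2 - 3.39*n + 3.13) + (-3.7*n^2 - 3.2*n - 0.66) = -4.44*n^2 - 6.59*n + 2.47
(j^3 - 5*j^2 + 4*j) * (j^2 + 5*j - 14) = j^5 - 35*j^3 + 90*j^2 - 56*j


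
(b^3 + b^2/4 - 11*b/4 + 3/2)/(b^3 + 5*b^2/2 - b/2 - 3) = (4*b - 3)/(2*(2*b + 3))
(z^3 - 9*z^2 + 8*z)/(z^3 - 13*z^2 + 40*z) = (z - 1)/(z - 5)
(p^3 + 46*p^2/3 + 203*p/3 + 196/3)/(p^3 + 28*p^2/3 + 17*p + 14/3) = (3*p^2 + 25*p + 28)/(3*p^2 + 7*p + 2)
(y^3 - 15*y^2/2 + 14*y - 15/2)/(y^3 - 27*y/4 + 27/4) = 2*(y^2 - 6*y + 5)/(2*y^2 + 3*y - 9)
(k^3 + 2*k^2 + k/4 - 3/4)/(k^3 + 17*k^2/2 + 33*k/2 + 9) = (k - 1/2)/(k + 6)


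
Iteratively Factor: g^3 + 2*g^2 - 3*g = (g + 3)*(g^2 - g) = g*(g + 3)*(g - 1)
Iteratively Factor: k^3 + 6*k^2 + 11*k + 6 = (k + 1)*(k^2 + 5*k + 6) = (k + 1)*(k + 2)*(k + 3)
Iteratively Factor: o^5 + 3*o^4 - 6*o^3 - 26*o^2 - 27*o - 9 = (o - 3)*(o^4 + 6*o^3 + 12*o^2 + 10*o + 3) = (o - 3)*(o + 1)*(o^3 + 5*o^2 + 7*o + 3) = (o - 3)*(o + 1)*(o + 3)*(o^2 + 2*o + 1) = (o - 3)*(o + 1)^2*(o + 3)*(o + 1)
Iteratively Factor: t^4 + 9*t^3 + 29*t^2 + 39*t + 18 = (t + 3)*(t^3 + 6*t^2 + 11*t + 6) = (t + 1)*(t + 3)*(t^2 + 5*t + 6) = (t + 1)*(t + 2)*(t + 3)*(t + 3)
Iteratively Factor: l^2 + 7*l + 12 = (l + 4)*(l + 3)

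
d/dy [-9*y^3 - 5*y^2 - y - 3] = -27*y^2 - 10*y - 1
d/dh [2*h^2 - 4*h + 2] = 4*h - 4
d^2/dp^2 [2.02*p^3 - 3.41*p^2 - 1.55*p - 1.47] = 12.12*p - 6.82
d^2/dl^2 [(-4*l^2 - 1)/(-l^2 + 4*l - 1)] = 2*(16*l^3 - 9*l^2 - 12*l + 19)/(l^6 - 12*l^5 + 51*l^4 - 88*l^3 + 51*l^2 - 12*l + 1)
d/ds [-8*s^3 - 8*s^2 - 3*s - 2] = -24*s^2 - 16*s - 3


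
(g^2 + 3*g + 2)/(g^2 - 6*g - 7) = (g + 2)/(g - 7)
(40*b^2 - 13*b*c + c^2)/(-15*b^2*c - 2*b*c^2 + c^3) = (-8*b + c)/(c*(3*b + c))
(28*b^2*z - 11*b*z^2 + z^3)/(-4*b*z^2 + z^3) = (-7*b + z)/z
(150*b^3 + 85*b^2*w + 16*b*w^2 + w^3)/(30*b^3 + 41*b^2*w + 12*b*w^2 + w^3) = (5*b + w)/(b + w)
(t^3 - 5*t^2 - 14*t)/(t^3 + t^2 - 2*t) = (t - 7)/(t - 1)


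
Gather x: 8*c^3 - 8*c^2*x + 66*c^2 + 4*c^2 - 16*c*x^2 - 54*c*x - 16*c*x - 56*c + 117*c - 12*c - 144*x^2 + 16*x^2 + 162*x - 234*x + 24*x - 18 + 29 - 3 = 8*c^3 + 70*c^2 + 49*c + x^2*(-16*c - 128) + x*(-8*c^2 - 70*c - 48) + 8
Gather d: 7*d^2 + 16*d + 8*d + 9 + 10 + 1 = 7*d^2 + 24*d + 20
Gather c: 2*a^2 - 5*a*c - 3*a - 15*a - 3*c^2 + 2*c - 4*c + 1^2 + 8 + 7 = 2*a^2 - 18*a - 3*c^2 + c*(-5*a - 2) + 16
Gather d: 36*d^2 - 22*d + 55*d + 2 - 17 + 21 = 36*d^2 + 33*d + 6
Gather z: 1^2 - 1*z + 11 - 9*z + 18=30 - 10*z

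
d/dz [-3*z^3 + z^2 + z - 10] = -9*z^2 + 2*z + 1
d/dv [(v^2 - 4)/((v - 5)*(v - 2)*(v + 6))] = (-v^2 - 4*v - 32)/(v^4 + 2*v^3 - 59*v^2 - 60*v + 900)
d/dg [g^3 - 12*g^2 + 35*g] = 3*g^2 - 24*g + 35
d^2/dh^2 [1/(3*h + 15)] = 2/(3*(h + 5)^3)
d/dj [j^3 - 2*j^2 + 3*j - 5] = 3*j^2 - 4*j + 3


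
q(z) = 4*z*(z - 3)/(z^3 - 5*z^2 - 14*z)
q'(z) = 4*z*(z - 3)*(-3*z^2 + 10*z + 14)/(z^3 - 5*z^2 - 14*z)^2 + 4*z/(z^3 - 5*z^2 - 14*z) + 4*(z - 3)/(z^3 - 5*z^2 - 14*z) = 4*(-z^2 + 6*z - 29)/(z^4 - 10*z^3 - 3*z^2 + 140*z + 196)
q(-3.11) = -2.18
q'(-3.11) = -1.82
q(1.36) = 0.35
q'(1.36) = -0.25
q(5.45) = -0.85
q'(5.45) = -0.78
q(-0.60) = 1.35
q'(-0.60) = -1.16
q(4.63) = -0.41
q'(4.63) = -0.37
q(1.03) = 0.44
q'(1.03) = -0.29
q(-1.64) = 5.97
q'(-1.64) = -17.17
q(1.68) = 0.27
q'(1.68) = -0.23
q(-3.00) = -2.40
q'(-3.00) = -2.24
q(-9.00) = -0.43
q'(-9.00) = -0.05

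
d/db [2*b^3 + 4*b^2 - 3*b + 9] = 6*b^2 + 8*b - 3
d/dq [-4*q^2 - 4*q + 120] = -8*q - 4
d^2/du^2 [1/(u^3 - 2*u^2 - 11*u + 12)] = 2*((2 - 3*u)*(u^3 - 2*u^2 - 11*u + 12) + (-3*u^2 + 4*u + 11)^2)/(u^3 - 2*u^2 - 11*u + 12)^3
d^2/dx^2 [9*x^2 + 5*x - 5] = 18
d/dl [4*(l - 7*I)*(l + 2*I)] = 8*l - 20*I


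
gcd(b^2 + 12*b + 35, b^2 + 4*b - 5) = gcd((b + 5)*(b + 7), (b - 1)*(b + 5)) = b + 5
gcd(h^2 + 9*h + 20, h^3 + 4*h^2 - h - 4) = h + 4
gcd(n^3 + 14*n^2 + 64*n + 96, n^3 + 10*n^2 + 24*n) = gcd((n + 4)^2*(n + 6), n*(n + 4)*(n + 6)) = n^2 + 10*n + 24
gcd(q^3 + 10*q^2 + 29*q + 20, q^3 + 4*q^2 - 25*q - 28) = q + 1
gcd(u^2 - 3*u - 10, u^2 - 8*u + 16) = 1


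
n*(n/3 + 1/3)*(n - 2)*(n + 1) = n^4/3 - n^2 - 2*n/3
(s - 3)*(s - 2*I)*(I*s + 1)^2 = -s^4 + 3*s^3 + 4*I*s^3 + 5*s^2 - 12*I*s^2 - 15*s - 2*I*s + 6*I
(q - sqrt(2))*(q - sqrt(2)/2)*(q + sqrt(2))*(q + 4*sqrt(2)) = q^4 + 7*sqrt(2)*q^3/2 - 6*q^2 - 7*sqrt(2)*q + 8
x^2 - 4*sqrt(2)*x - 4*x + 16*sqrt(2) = (x - 4)*(x - 4*sqrt(2))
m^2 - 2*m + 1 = (m - 1)^2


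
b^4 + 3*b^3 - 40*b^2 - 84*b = b*(b - 6)*(b + 2)*(b + 7)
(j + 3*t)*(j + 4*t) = j^2 + 7*j*t + 12*t^2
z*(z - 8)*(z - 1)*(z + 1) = z^4 - 8*z^3 - z^2 + 8*z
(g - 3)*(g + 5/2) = g^2 - g/2 - 15/2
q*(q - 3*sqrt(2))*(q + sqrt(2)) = q^3 - 2*sqrt(2)*q^2 - 6*q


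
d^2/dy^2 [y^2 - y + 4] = 2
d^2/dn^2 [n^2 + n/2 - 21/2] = 2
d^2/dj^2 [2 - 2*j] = 0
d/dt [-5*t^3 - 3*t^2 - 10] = 3*t*(-5*t - 2)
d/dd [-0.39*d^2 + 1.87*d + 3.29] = 1.87 - 0.78*d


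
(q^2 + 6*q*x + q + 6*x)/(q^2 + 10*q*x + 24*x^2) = (q + 1)/(q + 4*x)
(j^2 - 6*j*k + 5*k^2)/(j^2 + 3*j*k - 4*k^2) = (j - 5*k)/(j + 4*k)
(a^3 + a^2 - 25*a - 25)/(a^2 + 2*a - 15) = (a^2 - 4*a - 5)/(a - 3)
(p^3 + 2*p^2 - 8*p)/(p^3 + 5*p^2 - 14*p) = (p + 4)/(p + 7)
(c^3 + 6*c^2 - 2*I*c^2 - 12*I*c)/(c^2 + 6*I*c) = (c^2 + 2*c*(3 - I) - 12*I)/(c + 6*I)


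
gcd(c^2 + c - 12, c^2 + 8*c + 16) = c + 4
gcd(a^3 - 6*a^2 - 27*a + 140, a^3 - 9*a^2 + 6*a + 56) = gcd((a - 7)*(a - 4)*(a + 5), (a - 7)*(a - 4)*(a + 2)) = a^2 - 11*a + 28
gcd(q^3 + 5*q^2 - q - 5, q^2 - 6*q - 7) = q + 1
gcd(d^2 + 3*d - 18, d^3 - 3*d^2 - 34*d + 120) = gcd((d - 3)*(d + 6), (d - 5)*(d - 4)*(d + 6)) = d + 6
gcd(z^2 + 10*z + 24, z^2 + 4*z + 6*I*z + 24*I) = z + 4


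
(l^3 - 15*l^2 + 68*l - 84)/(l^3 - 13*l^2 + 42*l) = (l - 2)/l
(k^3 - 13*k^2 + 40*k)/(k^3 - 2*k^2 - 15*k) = (k - 8)/(k + 3)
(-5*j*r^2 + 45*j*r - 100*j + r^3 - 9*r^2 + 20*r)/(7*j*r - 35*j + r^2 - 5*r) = (-5*j*r + 20*j + r^2 - 4*r)/(7*j + r)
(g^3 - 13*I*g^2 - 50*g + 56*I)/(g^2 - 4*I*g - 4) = (g^2 - 11*I*g - 28)/(g - 2*I)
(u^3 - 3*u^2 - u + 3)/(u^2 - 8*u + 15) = (u^2 - 1)/(u - 5)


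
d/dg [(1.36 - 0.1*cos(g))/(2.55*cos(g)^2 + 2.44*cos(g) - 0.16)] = (-0.255*cos(g)^2 + 6.936*cos(g) + 3.3024)*sin(g)/(6.5025*cos(g)^4 + 12.444*cos(g)^3 + 5.1376*cos(g)^2 - 0.7808*cos(g) + 0.0256)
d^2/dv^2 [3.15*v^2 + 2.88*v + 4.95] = 6.30000000000000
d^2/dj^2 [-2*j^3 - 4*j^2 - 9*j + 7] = -12*j - 8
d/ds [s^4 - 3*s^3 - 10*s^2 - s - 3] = 4*s^3 - 9*s^2 - 20*s - 1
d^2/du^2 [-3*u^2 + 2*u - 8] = -6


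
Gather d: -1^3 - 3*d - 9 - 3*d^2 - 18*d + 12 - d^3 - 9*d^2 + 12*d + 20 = -d^3 - 12*d^2 - 9*d + 22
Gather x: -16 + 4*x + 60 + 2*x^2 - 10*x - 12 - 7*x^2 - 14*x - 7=-5*x^2 - 20*x + 25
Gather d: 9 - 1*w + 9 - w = 18 - 2*w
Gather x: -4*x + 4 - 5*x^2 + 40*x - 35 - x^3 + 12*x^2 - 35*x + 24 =-x^3 + 7*x^2 + x - 7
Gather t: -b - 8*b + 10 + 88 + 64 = 162 - 9*b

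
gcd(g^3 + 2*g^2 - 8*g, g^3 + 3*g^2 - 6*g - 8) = g^2 + 2*g - 8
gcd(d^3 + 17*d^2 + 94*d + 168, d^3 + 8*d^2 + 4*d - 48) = d^2 + 10*d + 24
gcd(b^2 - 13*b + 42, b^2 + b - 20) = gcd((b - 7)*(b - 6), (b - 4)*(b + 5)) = 1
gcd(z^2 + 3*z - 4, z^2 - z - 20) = z + 4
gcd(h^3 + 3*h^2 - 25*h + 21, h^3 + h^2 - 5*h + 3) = h - 1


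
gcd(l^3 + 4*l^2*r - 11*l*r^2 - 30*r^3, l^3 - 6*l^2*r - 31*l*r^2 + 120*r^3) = -l^2 - 2*l*r + 15*r^2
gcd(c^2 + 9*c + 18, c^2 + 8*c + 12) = c + 6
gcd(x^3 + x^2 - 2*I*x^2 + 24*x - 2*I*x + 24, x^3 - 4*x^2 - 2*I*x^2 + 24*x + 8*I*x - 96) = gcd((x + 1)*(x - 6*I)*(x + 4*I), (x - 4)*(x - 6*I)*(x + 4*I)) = x^2 - 2*I*x + 24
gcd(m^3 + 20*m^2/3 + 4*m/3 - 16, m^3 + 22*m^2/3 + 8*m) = m + 6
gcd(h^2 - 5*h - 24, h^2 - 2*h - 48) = h - 8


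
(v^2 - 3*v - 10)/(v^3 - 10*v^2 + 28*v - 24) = (v^2 - 3*v - 10)/(v^3 - 10*v^2 + 28*v - 24)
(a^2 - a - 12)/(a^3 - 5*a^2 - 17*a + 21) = (a - 4)/(a^2 - 8*a + 7)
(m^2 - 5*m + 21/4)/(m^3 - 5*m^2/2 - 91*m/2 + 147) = (m - 3/2)/(m^2 + m - 42)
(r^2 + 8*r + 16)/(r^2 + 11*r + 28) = (r + 4)/(r + 7)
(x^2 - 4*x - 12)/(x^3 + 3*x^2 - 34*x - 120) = (x + 2)/(x^2 + 9*x + 20)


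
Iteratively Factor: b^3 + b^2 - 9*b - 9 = (b + 1)*(b^2 - 9) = (b - 3)*(b + 1)*(b + 3)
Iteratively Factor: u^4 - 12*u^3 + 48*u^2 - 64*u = (u)*(u^3 - 12*u^2 + 48*u - 64) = u*(u - 4)*(u^2 - 8*u + 16) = u*(u - 4)^2*(u - 4)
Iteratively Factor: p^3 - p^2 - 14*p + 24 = (p - 3)*(p^2 + 2*p - 8) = (p - 3)*(p - 2)*(p + 4)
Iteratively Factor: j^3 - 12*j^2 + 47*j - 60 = (j - 3)*(j^2 - 9*j + 20) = (j - 5)*(j - 3)*(j - 4)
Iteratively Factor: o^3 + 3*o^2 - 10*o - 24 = (o + 2)*(o^2 + o - 12) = (o - 3)*(o + 2)*(o + 4)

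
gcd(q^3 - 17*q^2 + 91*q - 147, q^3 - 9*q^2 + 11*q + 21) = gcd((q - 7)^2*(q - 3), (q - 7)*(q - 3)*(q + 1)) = q^2 - 10*q + 21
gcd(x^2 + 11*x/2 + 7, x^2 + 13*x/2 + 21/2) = x + 7/2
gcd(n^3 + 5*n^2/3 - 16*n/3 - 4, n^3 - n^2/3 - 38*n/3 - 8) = n^2 + 11*n/3 + 2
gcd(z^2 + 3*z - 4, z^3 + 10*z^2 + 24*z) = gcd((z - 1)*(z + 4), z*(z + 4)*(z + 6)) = z + 4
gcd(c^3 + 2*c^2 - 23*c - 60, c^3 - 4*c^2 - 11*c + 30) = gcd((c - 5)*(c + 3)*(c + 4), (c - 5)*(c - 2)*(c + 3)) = c^2 - 2*c - 15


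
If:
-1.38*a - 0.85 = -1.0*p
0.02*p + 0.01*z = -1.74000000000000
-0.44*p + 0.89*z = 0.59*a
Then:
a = -42.90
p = -58.35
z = -57.29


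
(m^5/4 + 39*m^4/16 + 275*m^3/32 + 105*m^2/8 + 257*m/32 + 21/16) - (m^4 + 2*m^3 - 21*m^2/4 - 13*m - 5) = m^5/4 + 23*m^4/16 + 211*m^3/32 + 147*m^2/8 + 673*m/32 + 101/16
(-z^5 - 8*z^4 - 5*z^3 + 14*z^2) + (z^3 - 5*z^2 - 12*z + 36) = -z^5 - 8*z^4 - 4*z^3 + 9*z^2 - 12*z + 36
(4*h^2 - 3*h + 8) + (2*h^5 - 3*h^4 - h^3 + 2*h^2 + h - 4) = 2*h^5 - 3*h^4 - h^3 + 6*h^2 - 2*h + 4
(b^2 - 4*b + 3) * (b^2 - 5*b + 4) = b^4 - 9*b^3 + 27*b^2 - 31*b + 12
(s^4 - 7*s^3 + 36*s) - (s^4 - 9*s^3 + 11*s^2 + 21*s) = 2*s^3 - 11*s^2 + 15*s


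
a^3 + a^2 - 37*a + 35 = (a - 5)*(a - 1)*(a + 7)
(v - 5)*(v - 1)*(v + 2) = v^3 - 4*v^2 - 7*v + 10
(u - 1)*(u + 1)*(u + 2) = u^3 + 2*u^2 - u - 2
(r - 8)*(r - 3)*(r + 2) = r^3 - 9*r^2 + 2*r + 48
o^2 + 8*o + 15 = (o + 3)*(o + 5)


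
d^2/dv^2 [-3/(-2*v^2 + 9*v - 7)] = 6*(-4*v^2 + 18*v + (4*v - 9)^2 - 14)/(2*v^2 - 9*v + 7)^3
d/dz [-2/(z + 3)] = 2/(z + 3)^2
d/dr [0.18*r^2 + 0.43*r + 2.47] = 0.36*r + 0.43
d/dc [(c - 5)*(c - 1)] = 2*c - 6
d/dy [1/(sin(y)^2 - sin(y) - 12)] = (1 - 2*sin(y))*cos(y)/(sin(y) + cos(y)^2 + 11)^2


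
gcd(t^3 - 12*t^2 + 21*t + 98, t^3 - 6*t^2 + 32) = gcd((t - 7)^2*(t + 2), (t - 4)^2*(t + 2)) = t + 2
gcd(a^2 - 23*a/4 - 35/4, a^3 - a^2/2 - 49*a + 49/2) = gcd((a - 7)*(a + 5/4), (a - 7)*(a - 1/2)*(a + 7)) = a - 7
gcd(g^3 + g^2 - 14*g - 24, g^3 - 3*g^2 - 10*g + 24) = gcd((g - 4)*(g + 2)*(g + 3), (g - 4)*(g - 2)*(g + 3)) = g^2 - g - 12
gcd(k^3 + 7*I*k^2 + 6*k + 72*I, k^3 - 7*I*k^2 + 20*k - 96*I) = k^2 + I*k + 12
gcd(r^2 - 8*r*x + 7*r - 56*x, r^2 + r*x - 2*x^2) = 1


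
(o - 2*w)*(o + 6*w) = o^2 + 4*o*w - 12*w^2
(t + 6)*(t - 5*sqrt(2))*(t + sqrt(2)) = t^3 - 4*sqrt(2)*t^2 + 6*t^2 - 24*sqrt(2)*t - 10*t - 60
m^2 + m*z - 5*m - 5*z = (m - 5)*(m + z)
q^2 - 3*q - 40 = (q - 8)*(q + 5)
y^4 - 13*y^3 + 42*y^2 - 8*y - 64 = (y - 8)*(y - 4)*(y - 2)*(y + 1)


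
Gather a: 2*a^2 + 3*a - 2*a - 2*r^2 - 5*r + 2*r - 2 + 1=2*a^2 + a - 2*r^2 - 3*r - 1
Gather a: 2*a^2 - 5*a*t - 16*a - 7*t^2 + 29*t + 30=2*a^2 + a*(-5*t - 16) - 7*t^2 + 29*t + 30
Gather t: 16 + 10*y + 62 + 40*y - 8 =50*y + 70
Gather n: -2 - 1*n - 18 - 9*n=-10*n - 20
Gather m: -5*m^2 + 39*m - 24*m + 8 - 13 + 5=-5*m^2 + 15*m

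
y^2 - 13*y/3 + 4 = (y - 3)*(y - 4/3)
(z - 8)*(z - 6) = z^2 - 14*z + 48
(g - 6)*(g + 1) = g^2 - 5*g - 6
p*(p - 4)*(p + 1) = p^3 - 3*p^2 - 4*p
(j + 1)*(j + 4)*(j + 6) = j^3 + 11*j^2 + 34*j + 24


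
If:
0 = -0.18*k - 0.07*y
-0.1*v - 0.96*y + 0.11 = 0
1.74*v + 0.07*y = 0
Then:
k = -0.04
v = -0.00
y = 0.12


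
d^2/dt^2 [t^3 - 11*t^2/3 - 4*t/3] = 6*t - 22/3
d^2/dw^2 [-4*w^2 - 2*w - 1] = -8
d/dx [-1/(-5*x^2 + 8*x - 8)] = 2*(4 - 5*x)/(5*x^2 - 8*x + 8)^2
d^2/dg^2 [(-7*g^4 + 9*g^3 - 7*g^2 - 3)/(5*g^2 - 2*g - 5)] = 2*(-175*g^6 + 210*g^5 + 441*g^4 - 369*g^3 - 1530*g^2 + 765*g - 262)/(125*g^6 - 150*g^5 - 315*g^4 + 292*g^3 + 315*g^2 - 150*g - 125)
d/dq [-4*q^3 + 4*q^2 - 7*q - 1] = -12*q^2 + 8*q - 7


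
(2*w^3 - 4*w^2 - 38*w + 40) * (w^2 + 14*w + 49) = 2*w^5 + 24*w^4 + 4*w^3 - 688*w^2 - 1302*w + 1960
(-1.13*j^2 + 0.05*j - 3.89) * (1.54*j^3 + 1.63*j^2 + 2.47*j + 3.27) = -1.7402*j^5 - 1.7649*j^4 - 8.7002*j^3 - 9.9123*j^2 - 9.4448*j - 12.7203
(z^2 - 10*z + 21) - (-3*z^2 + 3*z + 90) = 4*z^2 - 13*z - 69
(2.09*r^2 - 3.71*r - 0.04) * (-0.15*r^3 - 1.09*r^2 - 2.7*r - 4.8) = -0.3135*r^5 - 1.7216*r^4 - 1.5931*r^3 + 0.0286000000000026*r^2 + 17.916*r + 0.192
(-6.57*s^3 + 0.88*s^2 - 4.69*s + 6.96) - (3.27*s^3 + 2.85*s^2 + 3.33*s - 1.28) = -9.84*s^3 - 1.97*s^2 - 8.02*s + 8.24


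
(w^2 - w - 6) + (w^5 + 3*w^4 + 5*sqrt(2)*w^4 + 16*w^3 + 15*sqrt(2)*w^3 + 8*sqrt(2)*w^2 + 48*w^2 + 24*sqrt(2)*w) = w^5 + 3*w^4 + 5*sqrt(2)*w^4 + 16*w^3 + 15*sqrt(2)*w^3 + 8*sqrt(2)*w^2 + 49*w^2 - w + 24*sqrt(2)*w - 6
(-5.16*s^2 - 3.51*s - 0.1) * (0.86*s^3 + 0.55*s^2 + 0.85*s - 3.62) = -4.4376*s^5 - 5.8566*s^4 - 6.4025*s^3 + 15.6407*s^2 + 12.6212*s + 0.362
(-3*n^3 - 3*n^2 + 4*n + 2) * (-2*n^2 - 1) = 6*n^5 + 6*n^4 - 5*n^3 - n^2 - 4*n - 2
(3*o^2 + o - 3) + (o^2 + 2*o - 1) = 4*o^2 + 3*o - 4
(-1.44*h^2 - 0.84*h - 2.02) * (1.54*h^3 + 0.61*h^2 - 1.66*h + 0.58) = -2.2176*h^5 - 2.172*h^4 - 1.2328*h^3 - 0.673*h^2 + 2.866*h - 1.1716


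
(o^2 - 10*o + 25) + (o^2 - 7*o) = 2*o^2 - 17*o + 25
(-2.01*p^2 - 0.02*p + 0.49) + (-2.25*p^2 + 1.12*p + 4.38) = -4.26*p^2 + 1.1*p + 4.87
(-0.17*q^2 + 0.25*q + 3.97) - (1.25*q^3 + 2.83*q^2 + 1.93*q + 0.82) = -1.25*q^3 - 3.0*q^2 - 1.68*q + 3.15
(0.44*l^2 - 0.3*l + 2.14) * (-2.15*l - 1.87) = -0.946*l^3 - 0.1778*l^2 - 4.04*l - 4.0018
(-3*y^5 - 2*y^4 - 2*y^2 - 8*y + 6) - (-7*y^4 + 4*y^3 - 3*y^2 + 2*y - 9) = -3*y^5 + 5*y^4 - 4*y^3 + y^2 - 10*y + 15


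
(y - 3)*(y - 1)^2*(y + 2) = y^4 - 3*y^3 - 3*y^2 + 11*y - 6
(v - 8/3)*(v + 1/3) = v^2 - 7*v/3 - 8/9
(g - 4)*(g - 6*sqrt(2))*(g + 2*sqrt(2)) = g^3 - 4*sqrt(2)*g^2 - 4*g^2 - 24*g + 16*sqrt(2)*g + 96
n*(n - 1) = n^2 - n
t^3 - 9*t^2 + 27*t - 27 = (t - 3)^3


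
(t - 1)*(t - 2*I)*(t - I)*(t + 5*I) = t^4 - t^3 + 2*I*t^3 + 13*t^2 - 2*I*t^2 - 13*t - 10*I*t + 10*I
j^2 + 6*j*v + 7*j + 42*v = (j + 7)*(j + 6*v)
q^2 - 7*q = q*(q - 7)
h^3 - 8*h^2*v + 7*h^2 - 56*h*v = h*(h + 7)*(h - 8*v)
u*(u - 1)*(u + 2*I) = u^3 - u^2 + 2*I*u^2 - 2*I*u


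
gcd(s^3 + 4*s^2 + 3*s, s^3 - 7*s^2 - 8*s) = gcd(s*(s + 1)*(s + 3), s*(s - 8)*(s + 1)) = s^2 + s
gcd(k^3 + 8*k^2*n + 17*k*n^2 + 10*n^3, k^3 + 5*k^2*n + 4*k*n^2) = k + n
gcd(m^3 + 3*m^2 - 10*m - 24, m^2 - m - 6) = m^2 - m - 6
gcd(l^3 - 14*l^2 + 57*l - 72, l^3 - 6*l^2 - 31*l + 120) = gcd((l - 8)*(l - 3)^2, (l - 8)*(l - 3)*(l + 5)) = l^2 - 11*l + 24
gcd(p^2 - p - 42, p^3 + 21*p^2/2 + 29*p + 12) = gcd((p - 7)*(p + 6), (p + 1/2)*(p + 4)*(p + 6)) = p + 6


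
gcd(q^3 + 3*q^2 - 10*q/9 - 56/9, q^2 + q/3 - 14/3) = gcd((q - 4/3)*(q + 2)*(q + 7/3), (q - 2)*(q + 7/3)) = q + 7/3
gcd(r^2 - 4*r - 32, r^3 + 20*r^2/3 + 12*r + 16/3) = r + 4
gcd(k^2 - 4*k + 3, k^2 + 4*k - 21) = k - 3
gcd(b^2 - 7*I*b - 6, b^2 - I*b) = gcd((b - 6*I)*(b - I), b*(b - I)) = b - I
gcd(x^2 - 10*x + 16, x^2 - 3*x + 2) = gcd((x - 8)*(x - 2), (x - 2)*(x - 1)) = x - 2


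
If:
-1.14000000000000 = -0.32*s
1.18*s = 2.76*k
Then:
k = 1.52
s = 3.56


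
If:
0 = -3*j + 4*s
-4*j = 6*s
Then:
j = 0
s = 0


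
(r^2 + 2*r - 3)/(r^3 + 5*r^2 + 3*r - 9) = 1/(r + 3)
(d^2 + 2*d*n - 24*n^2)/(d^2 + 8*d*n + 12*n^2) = (d - 4*n)/(d + 2*n)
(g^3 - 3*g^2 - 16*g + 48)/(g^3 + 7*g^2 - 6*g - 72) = (g - 4)/(g + 6)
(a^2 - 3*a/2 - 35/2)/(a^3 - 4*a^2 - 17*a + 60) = (a + 7/2)/(a^2 + a - 12)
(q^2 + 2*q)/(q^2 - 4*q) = (q + 2)/(q - 4)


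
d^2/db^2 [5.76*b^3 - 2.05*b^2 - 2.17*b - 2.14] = 34.56*b - 4.1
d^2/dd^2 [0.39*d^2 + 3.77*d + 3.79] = 0.780000000000000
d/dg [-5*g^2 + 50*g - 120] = 50 - 10*g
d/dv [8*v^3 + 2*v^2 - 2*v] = 24*v^2 + 4*v - 2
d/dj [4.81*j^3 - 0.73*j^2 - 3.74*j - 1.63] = 14.43*j^2 - 1.46*j - 3.74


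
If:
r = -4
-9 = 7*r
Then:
No Solution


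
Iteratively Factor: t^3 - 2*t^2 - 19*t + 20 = (t - 1)*(t^2 - t - 20) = (t - 5)*(t - 1)*(t + 4)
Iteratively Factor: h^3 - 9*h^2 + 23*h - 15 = (h - 5)*(h^2 - 4*h + 3) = (h - 5)*(h - 3)*(h - 1)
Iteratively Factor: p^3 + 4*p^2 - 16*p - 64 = (p - 4)*(p^2 + 8*p + 16) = (p - 4)*(p + 4)*(p + 4)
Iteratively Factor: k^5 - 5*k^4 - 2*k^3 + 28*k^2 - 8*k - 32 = (k - 4)*(k^4 - k^3 - 6*k^2 + 4*k + 8) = (k - 4)*(k + 2)*(k^3 - 3*k^2 + 4) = (k - 4)*(k - 2)*(k + 2)*(k^2 - k - 2) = (k - 4)*(k - 2)^2*(k + 2)*(k + 1)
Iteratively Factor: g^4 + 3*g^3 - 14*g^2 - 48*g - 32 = (g + 2)*(g^3 + g^2 - 16*g - 16) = (g - 4)*(g + 2)*(g^2 + 5*g + 4) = (g - 4)*(g + 1)*(g + 2)*(g + 4)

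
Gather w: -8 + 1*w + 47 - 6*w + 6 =45 - 5*w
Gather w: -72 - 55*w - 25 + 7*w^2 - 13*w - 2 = 7*w^2 - 68*w - 99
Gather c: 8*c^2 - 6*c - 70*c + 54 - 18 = 8*c^2 - 76*c + 36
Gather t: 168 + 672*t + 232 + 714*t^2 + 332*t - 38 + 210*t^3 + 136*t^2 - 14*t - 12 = 210*t^3 + 850*t^2 + 990*t + 350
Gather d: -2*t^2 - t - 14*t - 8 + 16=-2*t^2 - 15*t + 8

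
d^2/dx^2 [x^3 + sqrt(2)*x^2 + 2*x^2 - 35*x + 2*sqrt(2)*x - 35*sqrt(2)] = 6*x + 2*sqrt(2) + 4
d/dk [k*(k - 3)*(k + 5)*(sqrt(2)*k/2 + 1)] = 2*sqrt(2)*k^3 + 3*k^2 + 3*sqrt(2)*k^2 - 15*sqrt(2)*k + 4*k - 15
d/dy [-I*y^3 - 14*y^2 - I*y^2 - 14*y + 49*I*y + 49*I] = -3*I*y^2 - 28*y - 2*I*y - 14 + 49*I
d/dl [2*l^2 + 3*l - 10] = 4*l + 3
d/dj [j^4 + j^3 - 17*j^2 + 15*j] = 4*j^3 + 3*j^2 - 34*j + 15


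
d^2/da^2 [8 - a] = 0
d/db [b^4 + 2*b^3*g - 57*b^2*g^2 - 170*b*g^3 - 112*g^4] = 4*b^3 + 6*b^2*g - 114*b*g^2 - 170*g^3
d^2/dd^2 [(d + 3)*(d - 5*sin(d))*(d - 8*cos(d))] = 5*d^2*sin(d) + 8*d^2*cos(d) + 47*d*sin(d) - 80*d*sin(2*d) + 4*d*cos(d) + 6*d + 38*sin(d) - 240*sin(2*d) - 46*cos(d) + 80*cos(2*d) + 6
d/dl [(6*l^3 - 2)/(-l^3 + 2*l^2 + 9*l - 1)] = 2*(6*l^4 + 54*l^3 - 12*l^2 + 4*l + 9)/(l^6 - 4*l^5 - 14*l^4 + 38*l^3 + 77*l^2 - 18*l + 1)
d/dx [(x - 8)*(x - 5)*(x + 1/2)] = 3*x^2 - 25*x + 67/2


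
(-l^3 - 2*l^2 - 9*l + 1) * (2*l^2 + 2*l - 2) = -2*l^5 - 6*l^4 - 20*l^3 - 12*l^2 + 20*l - 2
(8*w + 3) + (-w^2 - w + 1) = -w^2 + 7*w + 4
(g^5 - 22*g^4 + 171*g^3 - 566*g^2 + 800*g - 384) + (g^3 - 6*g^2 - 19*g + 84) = g^5 - 22*g^4 + 172*g^3 - 572*g^2 + 781*g - 300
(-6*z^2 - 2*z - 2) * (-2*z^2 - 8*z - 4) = 12*z^4 + 52*z^3 + 44*z^2 + 24*z + 8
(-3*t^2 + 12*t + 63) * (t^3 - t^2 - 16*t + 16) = -3*t^5 + 15*t^4 + 99*t^3 - 303*t^2 - 816*t + 1008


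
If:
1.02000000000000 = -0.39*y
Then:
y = -2.62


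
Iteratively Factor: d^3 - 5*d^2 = (d)*(d^2 - 5*d) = d*(d - 5)*(d)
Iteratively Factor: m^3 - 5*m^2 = (m)*(m^2 - 5*m) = m*(m - 5)*(m)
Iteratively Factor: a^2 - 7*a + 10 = (a - 5)*(a - 2)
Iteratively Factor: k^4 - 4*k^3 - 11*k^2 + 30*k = (k + 3)*(k^3 - 7*k^2 + 10*k) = k*(k + 3)*(k^2 - 7*k + 10) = k*(k - 5)*(k + 3)*(k - 2)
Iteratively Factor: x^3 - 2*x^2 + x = (x)*(x^2 - 2*x + 1) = x*(x - 1)*(x - 1)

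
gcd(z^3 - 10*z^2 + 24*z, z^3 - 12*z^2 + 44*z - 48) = z^2 - 10*z + 24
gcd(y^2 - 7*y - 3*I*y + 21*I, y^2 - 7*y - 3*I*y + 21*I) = y^2 + y*(-7 - 3*I) + 21*I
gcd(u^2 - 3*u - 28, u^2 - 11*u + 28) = u - 7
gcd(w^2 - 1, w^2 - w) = w - 1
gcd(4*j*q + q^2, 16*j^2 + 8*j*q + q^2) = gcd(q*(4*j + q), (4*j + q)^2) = 4*j + q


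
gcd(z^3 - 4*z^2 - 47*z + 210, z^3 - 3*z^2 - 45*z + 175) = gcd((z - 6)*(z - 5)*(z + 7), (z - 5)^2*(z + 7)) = z^2 + 2*z - 35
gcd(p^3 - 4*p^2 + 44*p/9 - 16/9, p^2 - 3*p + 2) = p - 2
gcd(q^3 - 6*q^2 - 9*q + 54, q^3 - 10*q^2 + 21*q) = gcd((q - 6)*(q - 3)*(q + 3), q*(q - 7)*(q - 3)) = q - 3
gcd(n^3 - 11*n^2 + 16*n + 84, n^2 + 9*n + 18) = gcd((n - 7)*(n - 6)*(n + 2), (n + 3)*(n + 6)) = 1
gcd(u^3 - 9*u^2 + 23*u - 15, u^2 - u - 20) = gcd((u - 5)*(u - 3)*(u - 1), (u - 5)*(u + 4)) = u - 5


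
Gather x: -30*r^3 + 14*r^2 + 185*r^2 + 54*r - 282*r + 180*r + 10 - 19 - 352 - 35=-30*r^3 + 199*r^2 - 48*r - 396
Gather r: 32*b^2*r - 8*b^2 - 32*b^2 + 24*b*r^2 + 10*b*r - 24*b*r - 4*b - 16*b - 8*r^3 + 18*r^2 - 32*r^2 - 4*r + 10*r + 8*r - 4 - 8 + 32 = -40*b^2 - 20*b - 8*r^3 + r^2*(24*b - 14) + r*(32*b^2 - 14*b + 14) + 20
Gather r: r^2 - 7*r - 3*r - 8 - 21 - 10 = r^2 - 10*r - 39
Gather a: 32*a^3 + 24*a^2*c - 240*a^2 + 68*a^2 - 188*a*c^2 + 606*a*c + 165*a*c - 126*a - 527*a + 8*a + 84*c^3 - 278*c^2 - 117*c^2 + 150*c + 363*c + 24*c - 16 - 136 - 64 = 32*a^3 + a^2*(24*c - 172) + a*(-188*c^2 + 771*c - 645) + 84*c^3 - 395*c^2 + 537*c - 216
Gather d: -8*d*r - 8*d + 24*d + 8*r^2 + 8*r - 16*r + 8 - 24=d*(16 - 8*r) + 8*r^2 - 8*r - 16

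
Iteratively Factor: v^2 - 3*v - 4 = (v - 4)*(v + 1)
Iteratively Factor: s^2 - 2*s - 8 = (s - 4)*(s + 2)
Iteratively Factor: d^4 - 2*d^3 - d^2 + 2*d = (d)*(d^3 - 2*d^2 - d + 2) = d*(d - 2)*(d^2 - 1) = d*(d - 2)*(d + 1)*(d - 1)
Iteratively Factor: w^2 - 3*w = (w)*(w - 3)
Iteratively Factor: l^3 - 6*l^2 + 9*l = (l - 3)*(l^2 - 3*l) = (l - 3)^2*(l)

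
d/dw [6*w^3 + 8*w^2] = 2*w*(9*w + 8)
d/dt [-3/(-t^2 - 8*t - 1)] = 6*(-t - 4)/(t^2 + 8*t + 1)^2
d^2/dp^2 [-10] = 0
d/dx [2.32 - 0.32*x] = -0.320000000000000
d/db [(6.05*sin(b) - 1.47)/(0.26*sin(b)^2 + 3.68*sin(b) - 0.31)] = (-1.573*sin(b)^2 + 0.764399999999998*sin(b) + 3.5341)*cos(b)/(0.0676*sin(b)^4 + 1.9136*sin(b)^3 + 13.3812*sin(b)^2 - 2.2816*sin(b) + 0.0961)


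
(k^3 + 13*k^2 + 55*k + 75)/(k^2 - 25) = (k^2 + 8*k + 15)/(k - 5)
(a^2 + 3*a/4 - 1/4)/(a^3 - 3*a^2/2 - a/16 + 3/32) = 8*(a + 1)/(8*a^2 - 10*a - 3)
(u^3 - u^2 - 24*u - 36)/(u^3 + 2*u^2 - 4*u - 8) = (u^2 - 3*u - 18)/(u^2 - 4)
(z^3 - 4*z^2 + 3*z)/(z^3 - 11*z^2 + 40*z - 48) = z*(z - 1)/(z^2 - 8*z + 16)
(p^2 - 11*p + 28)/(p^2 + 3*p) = (p^2 - 11*p + 28)/(p*(p + 3))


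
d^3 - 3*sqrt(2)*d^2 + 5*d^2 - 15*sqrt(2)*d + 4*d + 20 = (d + 5)*(d - 2*sqrt(2))*(d - sqrt(2))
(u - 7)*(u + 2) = u^2 - 5*u - 14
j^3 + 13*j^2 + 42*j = j*(j + 6)*(j + 7)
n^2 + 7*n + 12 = (n + 3)*(n + 4)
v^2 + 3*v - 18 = (v - 3)*(v + 6)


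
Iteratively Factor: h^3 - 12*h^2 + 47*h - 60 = (h - 4)*(h^2 - 8*h + 15) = (h - 4)*(h - 3)*(h - 5)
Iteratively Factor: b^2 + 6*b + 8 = (b + 4)*(b + 2)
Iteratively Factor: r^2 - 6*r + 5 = (r - 5)*(r - 1)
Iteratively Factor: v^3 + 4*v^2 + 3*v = (v + 3)*(v^2 + v) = (v + 1)*(v + 3)*(v)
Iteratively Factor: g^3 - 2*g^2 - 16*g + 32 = (g + 4)*(g^2 - 6*g + 8) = (g - 2)*(g + 4)*(g - 4)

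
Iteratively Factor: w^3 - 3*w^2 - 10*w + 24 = (w + 3)*(w^2 - 6*w + 8) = (w - 4)*(w + 3)*(w - 2)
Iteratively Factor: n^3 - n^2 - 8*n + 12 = (n - 2)*(n^2 + n - 6) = (n - 2)^2*(n + 3)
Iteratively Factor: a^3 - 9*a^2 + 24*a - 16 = (a - 4)*(a^2 - 5*a + 4) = (a - 4)*(a - 1)*(a - 4)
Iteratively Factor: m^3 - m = (m)*(m^2 - 1) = m*(m + 1)*(m - 1)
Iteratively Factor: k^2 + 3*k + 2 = (k + 1)*(k + 2)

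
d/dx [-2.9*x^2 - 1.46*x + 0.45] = -5.8*x - 1.46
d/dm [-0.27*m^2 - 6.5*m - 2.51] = -0.54*m - 6.5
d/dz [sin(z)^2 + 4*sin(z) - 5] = 2*(sin(z) + 2)*cos(z)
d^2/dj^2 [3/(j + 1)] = 6/(j + 1)^3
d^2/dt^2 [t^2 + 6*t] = 2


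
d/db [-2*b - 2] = -2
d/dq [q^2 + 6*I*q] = 2*q + 6*I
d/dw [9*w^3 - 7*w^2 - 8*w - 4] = 27*w^2 - 14*w - 8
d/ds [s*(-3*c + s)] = -3*c + 2*s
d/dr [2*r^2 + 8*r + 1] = 4*r + 8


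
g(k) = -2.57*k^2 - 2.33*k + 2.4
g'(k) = -5.14*k - 2.33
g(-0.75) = 2.70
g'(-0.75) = 1.52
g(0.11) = 2.11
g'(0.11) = -2.90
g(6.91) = -136.41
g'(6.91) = -37.85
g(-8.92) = -181.30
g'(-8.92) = 43.52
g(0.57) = 0.24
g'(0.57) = -5.26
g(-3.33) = -18.34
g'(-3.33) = 14.79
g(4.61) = -62.96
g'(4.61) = -26.03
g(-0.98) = 2.22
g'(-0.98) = 2.71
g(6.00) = -104.10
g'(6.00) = -33.17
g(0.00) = 2.40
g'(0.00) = -2.33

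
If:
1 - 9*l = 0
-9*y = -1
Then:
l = 1/9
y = 1/9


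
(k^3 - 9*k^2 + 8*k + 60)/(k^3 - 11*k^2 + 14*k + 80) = (k - 6)/(k - 8)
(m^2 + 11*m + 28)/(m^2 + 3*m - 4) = (m + 7)/(m - 1)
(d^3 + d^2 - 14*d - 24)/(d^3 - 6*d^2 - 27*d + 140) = (d^2 + 5*d + 6)/(d^2 - 2*d - 35)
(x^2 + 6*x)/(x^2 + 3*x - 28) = x*(x + 6)/(x^2 + 3*x - 28)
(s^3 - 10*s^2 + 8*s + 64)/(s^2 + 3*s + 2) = (s^2 - 12*s + 32)/(s + 1)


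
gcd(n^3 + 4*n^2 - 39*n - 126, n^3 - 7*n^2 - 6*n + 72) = n^2 - 3*n - 18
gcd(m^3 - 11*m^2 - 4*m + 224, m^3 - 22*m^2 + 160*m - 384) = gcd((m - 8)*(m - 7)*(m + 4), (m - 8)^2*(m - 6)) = m - 8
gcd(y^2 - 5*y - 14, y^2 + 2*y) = y + 2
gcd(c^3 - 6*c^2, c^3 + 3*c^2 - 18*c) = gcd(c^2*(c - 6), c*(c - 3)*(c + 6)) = c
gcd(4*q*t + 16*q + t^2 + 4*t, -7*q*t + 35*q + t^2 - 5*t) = 1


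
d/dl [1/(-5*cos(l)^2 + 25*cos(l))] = (5 - 2*cos(l))*sin(l)/(5*(cos(l) - 5)^2*cos(l)^2)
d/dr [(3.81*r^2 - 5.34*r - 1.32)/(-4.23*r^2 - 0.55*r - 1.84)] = (-24.6837*r^2 - 25.188*r + 9.0996)/(17.8929*r^4 + 4.653*r^3 + 15.8689*r^2 + 2.024*r + 3.3856)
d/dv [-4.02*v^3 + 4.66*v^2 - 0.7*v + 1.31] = -12.06*v^2 + 9.32*v - 0.7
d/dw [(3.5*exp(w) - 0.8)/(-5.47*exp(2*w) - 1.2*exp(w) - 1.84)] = (19.145*exp(2*w) - 8.752*exp(w) - 7.4)*exp(w)/(29.9209*exp(4*w) + 13.128*exp(3*w) + 21.5696*exp(2*w) + 4.416*exp(w) + 3.3856)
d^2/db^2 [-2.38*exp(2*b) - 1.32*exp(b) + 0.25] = (-9.52*exp(b) - 1.32)*exp(b)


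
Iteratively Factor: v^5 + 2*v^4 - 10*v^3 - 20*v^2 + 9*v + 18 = (v + 2)*(v^4 - 10*v^2 + 9) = (v - 3)*(v + 2)*(v^3 + 3*v^2 - v - 3) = (v - 3)*(v - 1)*(v + 2)*(v^2 + 4*v + 3) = (v - 3)*(v - 1)*(v + 1)*(v + 2)*(v + 3)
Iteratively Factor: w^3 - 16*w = (w)*(w^2 - 16) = w*(w + 4)*(w - 4)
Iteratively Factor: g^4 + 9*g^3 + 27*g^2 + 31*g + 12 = (g + 1)*(g^3 + 8*g^2 + 19*g + 12) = (g + 1)^2*(g^2 + 7*g + 12) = (g + 1)^2*(g + 4)*(g + 3)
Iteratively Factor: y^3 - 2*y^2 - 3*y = (y + 1)*(y^2 - 3*y) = y*(y + 1)*(y - 3)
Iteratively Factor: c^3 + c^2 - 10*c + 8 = (c - 2)*(c^2 + 3*c - 4) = (c - 2)*(c - 1)*(c + 4)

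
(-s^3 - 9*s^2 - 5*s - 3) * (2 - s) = s^4 + 7*s^3 - 13*s^2 - 7*s - 6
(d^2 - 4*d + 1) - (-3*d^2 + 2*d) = 4*d^2 - 6*d + 1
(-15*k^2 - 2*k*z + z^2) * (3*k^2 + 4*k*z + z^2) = -45*k^4 - 66*k^3*z - 20*k^2*z^2 + 2*k*z^3 + z^4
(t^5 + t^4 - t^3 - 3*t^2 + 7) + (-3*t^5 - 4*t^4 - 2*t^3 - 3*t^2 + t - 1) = -2*t^5 - 3*t^4 - 3*t^3 - 6*t^2 + t + 6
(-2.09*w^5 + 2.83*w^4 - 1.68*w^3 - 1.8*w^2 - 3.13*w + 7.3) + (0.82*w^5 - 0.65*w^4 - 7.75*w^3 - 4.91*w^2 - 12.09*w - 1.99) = -1.27*w^5 + 2.18*w^4 - 9.43*w^3 - 6.71*w^2 - 15.22*w + 5.31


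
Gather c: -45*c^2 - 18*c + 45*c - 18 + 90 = -45*c^2 + 27*c + 72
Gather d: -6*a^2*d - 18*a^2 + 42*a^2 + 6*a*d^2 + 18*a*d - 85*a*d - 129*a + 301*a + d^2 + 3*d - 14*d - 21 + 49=24*a^2 + 172*a + d^2*(6*a + 1) + d*(-6*a^2 - 67*a - 11) + 28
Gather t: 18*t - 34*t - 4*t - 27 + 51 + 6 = 30 - 20*t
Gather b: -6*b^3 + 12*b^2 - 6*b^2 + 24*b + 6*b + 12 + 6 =-6*b^3 + 6*b^2 + 30*b + 18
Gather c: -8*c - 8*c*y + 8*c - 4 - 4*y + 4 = -8*c*y - 4*y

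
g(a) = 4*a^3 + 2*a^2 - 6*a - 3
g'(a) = 12*a^2 + 4*a - 6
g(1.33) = 1.97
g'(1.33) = 20.55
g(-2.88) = -64.68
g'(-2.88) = 82.01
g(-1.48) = -2.71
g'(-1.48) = 14.36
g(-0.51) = 0.05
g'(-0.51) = -4.92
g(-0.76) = 0.96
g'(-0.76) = -2.11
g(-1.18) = 0.29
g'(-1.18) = 5.99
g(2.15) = 33.10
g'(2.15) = 58.07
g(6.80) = 1306.41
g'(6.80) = 576.08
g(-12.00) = -6555.00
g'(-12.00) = 1674.00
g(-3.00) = -75.00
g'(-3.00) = 90.00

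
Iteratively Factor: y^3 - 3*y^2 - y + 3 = (y - 1)*(y^2 - 2*y - 3) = (y - 3)*(y - 1)*(y + 1)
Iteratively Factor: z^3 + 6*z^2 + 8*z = (z + 2)*(z^2 + 4*z) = z*(z + 2)*(z + 4)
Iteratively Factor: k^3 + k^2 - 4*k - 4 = (k + 1)*(k^2 - 4) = (k - 2)*(k + 1)*(k + 2)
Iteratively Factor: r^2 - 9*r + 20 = (r - 5)*(r - 4)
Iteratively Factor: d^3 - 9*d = (d)*(d^2 - 9) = d*(d - 3)*(d + 3)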